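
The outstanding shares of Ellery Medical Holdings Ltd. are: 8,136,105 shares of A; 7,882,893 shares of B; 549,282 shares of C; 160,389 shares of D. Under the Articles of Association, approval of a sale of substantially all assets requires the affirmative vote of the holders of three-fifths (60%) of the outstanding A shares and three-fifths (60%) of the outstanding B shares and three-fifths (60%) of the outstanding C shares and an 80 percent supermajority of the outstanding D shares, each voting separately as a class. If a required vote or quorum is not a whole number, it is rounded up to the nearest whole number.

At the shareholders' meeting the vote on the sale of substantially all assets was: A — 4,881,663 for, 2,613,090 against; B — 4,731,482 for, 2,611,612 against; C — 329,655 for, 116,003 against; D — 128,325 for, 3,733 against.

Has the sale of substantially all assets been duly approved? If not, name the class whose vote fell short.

Approved — every class gave the required vote.

A: 3/5 of 8136105 = 4881663; 4,881,663 required, 4,881,663 in favor — approved.
B: 3/5 of 7882893 = 4729735.80, rounded up to 4729736; 4,729,736 required, 4,731,482 in favor — approved.
C: 3/5 of 549282 = 329569.20, rounded up to 329570; 329,570 required, 329,655 in favor — approved.
D: 4/5 of 160389 = 128311.20, rounded up to 128312; 128,312 required, 128,325 in favor — approved.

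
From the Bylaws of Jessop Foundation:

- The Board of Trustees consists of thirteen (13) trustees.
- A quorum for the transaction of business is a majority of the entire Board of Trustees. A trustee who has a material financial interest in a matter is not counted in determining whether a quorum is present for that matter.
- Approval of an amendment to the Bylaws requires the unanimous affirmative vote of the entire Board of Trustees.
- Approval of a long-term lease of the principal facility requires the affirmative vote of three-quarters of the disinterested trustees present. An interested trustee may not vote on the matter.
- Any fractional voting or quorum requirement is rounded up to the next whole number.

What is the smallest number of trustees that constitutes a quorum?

7

A majority of 13 is 7.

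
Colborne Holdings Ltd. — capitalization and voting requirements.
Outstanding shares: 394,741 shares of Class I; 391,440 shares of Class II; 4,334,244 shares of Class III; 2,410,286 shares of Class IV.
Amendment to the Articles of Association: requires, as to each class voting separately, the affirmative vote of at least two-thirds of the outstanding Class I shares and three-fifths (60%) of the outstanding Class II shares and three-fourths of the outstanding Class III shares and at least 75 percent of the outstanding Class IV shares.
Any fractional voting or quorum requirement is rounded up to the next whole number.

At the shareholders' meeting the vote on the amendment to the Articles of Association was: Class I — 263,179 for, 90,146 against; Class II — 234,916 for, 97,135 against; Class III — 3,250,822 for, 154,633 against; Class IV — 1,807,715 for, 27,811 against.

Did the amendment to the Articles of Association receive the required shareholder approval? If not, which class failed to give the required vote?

Class I: 2/3 of 394741 = 263160.67, rounded up to 263161; 263,161 required, 263,179 in favor — approved.
Class II: 3/5 of 391440 = 234864; 234,864 required, 234,916 in favor — approved.
Class III: 3/4 of 4334244 = 3250683; 3,250,683 required, 3,250,822 in favor — approved.
Class IV: 3/4 of 2410286 = 1807714.50, rounded up to 1807715; 1,807,715 required, 1,807,715 in favor — approved.

Approved — every class gave the required vote.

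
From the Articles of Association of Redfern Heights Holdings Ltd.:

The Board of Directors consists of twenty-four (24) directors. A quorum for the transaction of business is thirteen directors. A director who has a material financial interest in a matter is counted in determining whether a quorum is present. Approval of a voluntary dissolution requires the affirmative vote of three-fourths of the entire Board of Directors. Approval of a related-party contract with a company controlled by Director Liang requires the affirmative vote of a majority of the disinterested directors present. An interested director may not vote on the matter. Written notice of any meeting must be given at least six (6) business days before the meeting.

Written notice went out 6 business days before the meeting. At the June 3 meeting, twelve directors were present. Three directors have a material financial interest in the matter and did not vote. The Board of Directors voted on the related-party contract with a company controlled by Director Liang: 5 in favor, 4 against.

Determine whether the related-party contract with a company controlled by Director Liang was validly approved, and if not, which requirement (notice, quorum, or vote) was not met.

Notice: 6 business days given; 6 required (6 ≥ 6). Satisfied.
Quorum: 12 present (interested directors count toward quorum); quorum is 13. Not satisfied.
Vote: the related-party contract with a company controlled by Director Liang requires a majority of the disinterested directors present (12 − 3 = 9). A majority of 9 is 5, so 5 affirmative votes are needed; 5 voted in favor. Satisfied. (Moot — without a quorum no business can be validly transacted.)

Invalid — quorum requirement not satisfied.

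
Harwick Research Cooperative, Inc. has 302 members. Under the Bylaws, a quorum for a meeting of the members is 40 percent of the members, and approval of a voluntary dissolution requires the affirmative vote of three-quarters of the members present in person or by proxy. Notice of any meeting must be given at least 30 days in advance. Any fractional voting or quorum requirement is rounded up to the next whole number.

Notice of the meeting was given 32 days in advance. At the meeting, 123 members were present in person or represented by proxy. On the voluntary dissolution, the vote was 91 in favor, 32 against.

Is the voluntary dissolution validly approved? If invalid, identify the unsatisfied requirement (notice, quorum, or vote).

Invalid — vote requirement not satisfied.

Notice: 32 days given; 30 required. Satisfied.
Quorum: 40% of 302 = 120.80, rounded up to 121; 123 present. Satisfied.
Vote: requires three-fourths of those present (123); 3/4 of 123 = 92.25, rounded up to 93, so 93 needed; 91 in favor. Not satisfied.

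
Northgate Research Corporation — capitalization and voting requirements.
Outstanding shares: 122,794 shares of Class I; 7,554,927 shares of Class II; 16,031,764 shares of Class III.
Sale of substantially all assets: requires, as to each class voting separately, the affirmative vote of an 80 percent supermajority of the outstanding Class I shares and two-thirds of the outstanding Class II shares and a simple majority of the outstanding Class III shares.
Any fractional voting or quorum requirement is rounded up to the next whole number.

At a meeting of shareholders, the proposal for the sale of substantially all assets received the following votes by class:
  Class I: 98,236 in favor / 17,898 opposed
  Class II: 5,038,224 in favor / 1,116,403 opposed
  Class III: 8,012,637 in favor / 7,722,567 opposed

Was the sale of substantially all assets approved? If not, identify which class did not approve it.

Class I: 4/5 of 122794 = 98235.20, rounded up to 98236; 98,236 required, 98,236 in favor — approved.
Class II: 2/3 of 7554927 = 5036618; 5,036,618 required, 5,038,224 in favor — approved.
Class III: a majority of 16031764 is 8015883; 8,015,883 required, 8,012,637 in favor — not approved.

Not approved — the Class III shares did not give the required vote.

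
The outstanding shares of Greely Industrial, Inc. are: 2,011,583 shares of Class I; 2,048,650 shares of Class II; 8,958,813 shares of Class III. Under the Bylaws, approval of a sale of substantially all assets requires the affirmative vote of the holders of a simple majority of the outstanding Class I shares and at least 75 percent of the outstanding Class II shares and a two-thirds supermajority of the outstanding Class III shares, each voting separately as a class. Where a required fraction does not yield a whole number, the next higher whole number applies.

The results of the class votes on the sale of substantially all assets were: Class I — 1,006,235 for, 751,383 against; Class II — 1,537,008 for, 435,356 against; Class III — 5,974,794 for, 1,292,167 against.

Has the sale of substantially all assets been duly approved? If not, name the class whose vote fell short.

Approved — every class gave the required vote.

Class I: a majority of 2011583 is 1005792; 1,005,792 required, 1,006,235 in favor — approved.
Class II: 3/4 of 2048650 = 1536487.50, rounded up to 1536488; 1,536,488 required, 1,537,008 in favor — approved.
Class III: 2/3 of 8958813 = 5972542; 5,972,542 required, 5,974,794 in favor — approved.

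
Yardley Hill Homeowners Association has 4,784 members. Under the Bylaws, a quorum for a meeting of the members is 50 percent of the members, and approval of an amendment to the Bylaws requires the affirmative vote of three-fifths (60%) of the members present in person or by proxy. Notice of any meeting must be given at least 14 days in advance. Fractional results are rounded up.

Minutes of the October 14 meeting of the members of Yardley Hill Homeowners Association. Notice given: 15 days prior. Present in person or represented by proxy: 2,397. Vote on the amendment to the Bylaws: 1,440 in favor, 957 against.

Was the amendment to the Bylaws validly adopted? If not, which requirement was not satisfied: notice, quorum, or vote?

Valid — all requirements satisfied.

Notice: 15 days given; 14 required. Satisfied.
Quorum: 50% of 4,784 = 2,392; 2,397 present. Satisfied.
Vote: requires three-fifths of those present (2,397); 3/5 of 2397 = 1438.20, rounded up to 1439, so 1,439 needed; 1,440 in favor. Satisfied.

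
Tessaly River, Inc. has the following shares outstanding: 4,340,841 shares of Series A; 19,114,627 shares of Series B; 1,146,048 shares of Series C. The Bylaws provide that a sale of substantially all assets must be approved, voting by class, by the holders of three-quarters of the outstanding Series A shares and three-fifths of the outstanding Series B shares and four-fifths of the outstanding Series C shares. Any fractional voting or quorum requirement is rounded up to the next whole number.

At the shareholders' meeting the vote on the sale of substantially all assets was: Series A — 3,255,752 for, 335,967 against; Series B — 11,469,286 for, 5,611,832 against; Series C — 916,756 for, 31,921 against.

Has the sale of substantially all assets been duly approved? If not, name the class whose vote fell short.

Not approved — the Series C shares did not give the required vote.

Series A: 3/4 of 4340841 = 3255630.75, rounded up to 3255631; 3,255,631 required, 3,255,752 in favor — approved.
Series B: 3/5 of 19114627 = 11468776.20, rounded up to 11468777; 11,468,777 required, 11,469,286 in favor — approved.
Series C: 4/5 of 1146048 = 916838.40, rounded up to 916839; 916,839 required, 916,756 in favor — not approved.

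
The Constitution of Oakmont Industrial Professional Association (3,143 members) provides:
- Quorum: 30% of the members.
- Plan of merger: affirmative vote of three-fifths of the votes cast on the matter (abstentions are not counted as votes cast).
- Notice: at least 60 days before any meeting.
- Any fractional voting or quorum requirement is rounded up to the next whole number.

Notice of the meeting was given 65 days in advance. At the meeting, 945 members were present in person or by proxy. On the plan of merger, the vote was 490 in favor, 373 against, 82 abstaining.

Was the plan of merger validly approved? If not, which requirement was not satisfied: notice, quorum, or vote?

Invalid — vote requirement not satisfied.

Notice: 65 days given; 60 required. Satisfied.
Quorum: 30% of 3,143 = 942.90, rounded up to 943; 945 present. Satisfied.
Vote: requires three-fifths of the votes cast (945 − 82 abstaining = 863); 3/5 of 863 = 517.80, rounded up to 518, so 518 needed; 490 in favor. Not satisfied.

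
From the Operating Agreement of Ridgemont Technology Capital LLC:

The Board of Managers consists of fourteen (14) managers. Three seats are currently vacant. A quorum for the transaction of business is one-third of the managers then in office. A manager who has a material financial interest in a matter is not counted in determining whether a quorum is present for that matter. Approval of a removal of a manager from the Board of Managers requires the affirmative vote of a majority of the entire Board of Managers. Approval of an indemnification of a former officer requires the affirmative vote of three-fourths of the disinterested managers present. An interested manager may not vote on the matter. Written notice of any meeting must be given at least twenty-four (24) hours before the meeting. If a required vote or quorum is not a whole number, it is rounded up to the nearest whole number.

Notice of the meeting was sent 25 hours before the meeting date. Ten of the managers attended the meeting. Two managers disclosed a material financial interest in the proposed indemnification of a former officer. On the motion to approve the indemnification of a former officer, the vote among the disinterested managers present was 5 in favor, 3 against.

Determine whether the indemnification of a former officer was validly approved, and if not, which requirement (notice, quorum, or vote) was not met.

Invalid — vote requirement not satisfied.

Notice: 25 hours given; 24 required (25 ≥ 24). Satisfied.
Quorum: 10 present, but the 2 interested managers do not count, leaving 8. Quorum is 4. Satisfied.
Vote: the indemnification of a former officer requires three-fourths of the disinterested managers present (10 − 2 = 8). 3/4 of 8 = 6, so 6 affirmative votes are needed; 5 voted in favor. Not satisfied.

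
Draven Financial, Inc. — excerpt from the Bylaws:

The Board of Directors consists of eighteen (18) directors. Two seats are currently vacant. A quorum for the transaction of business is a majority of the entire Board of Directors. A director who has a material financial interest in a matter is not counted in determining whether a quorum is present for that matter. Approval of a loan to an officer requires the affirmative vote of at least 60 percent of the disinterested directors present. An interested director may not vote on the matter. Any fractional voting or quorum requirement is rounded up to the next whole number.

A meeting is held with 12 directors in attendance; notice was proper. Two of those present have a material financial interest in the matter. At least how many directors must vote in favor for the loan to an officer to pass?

6

The loan to an officer requires three-fifths of the disinterested directors present (12 − 2 = 10).
3/5 of 10 = 6.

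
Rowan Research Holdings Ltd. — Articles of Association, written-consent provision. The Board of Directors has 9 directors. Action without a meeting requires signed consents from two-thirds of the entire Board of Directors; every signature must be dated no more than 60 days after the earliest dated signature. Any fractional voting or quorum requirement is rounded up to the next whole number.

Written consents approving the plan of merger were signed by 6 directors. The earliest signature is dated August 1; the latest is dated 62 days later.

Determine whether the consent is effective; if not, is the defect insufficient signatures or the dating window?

Not effective — dating-window requirement not satisfied.

Signatures required: two-thirds of 9 — 2/3 of 9 = 6, so 6 needed; 6 signed. Sufficient.
Dating window: the latest signature is 62 days after the earliest; the limit is 60 days. Outside the window.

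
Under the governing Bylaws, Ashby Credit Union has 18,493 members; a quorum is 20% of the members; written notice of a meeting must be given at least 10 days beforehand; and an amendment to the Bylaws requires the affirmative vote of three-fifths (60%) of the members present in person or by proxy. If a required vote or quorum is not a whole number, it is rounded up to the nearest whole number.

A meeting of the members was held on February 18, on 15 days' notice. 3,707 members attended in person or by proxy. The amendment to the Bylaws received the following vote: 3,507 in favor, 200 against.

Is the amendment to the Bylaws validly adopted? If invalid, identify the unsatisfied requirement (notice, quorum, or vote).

Valid — all requirements satisfied.

Notice: 15 days given; 10 required. Satisfied.
Quorum: 20% of 18,493 = 3,698.60, rounded up to 3,699; 3,707 present. Satisfied.
Vote: requires three-fifths of those present (3,707); 3/5 of 3707 = 2224.20, rounded up to 2225, so 2,225 needed; 3,507 in favor. Satisfied.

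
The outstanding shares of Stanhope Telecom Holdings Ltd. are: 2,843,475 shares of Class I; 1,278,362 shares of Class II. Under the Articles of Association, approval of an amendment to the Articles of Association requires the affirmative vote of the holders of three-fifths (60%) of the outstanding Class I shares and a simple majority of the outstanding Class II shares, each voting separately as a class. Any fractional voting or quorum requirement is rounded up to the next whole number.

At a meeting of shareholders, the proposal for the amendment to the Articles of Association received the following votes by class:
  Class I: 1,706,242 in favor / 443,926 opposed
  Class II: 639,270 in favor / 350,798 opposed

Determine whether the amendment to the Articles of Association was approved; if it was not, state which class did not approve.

Class I: 3/5 of 2843475 = 1706085; 1,706,085 required, 1,706,242 in favor — approved.
Class II: a majority of 1278362 is 639182; 639,182 required, 639,270 in favor — approved.

Approved — every class gave the required vote.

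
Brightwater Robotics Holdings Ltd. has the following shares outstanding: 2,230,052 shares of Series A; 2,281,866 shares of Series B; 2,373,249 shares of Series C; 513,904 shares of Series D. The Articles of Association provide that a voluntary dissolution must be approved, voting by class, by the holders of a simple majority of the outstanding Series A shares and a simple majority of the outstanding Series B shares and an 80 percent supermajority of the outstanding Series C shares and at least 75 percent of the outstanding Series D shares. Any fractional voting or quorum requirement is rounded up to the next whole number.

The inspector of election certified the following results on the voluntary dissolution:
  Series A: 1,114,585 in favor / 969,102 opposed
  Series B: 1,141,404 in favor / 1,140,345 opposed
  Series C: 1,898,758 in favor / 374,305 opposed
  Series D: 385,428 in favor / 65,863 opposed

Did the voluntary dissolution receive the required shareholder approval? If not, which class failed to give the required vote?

Not approved — the Series A shares did not give the required vote.

Series A: a majority of 2230052 is 1115027; 1,115,027 required, 1,114,585 in favor — not approved.
Series B: a majority of 2281866 is 1140934; 1,140,934 required, 1,141,404 in favor — approved.
Series C: 4/5 of 2373249 = 1898599.20, rounded up to 1898600; 1,898,600 required, 1,898,758 in favor — approved.
Series D: 3/4 of 513904 = 385428; 385,428 required, 385,428 in favor — approved.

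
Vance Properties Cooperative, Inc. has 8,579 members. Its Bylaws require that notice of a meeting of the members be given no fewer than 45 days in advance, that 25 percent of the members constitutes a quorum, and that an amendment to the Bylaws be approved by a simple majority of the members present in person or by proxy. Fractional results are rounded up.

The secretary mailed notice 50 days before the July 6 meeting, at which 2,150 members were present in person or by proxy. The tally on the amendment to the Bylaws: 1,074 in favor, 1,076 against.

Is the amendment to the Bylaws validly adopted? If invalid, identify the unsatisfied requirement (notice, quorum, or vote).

Notice: 50 days given; 45 required. Satisfied.
Quorum: 25% of 8,579 = 2,144.75, rounded up to 2,145; 2,150 present. Satisfied.
Vote: requires a majority of those present (2,150); a majority of 2150 is 1076, so 1,076 needed; 1,074 in favor. Not satisfied.

Invalid — vote requirement not satisfied.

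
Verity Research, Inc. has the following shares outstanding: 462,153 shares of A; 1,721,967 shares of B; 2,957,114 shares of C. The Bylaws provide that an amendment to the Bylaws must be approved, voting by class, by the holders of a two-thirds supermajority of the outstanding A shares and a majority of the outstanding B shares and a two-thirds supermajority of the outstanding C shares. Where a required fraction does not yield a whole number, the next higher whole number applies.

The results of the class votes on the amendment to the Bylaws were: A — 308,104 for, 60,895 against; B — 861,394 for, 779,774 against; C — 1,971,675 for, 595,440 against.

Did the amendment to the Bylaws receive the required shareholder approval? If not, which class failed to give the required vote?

Approved — every class gave the required vote.

A: 2/3 of 462153 = 308102; 308,102 required, 308,104 in favor — approved.
B: a majority of 1721967 is 860984; 860,984 required, 861,394 in favor — approved.
C: 2/3 of 2957114 = 1971409.33, rounded up to 1971410; 1,971,410 required, 1,971,675 in favor — approved.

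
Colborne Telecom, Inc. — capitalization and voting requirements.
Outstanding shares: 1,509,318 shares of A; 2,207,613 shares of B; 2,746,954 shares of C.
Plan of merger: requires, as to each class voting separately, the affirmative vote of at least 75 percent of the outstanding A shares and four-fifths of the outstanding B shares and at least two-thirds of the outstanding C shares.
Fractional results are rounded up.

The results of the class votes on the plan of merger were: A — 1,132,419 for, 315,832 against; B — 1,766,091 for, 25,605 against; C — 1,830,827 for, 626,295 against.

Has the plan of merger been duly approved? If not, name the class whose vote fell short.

A: 3/4 of 1509318 = 1131988.50, rounded up to 1131989; 1,131,989 required, 1,132,419 in favor — approved.
B: 4/5 of 2207613 = 1766090.40, rounded up to 1766091; 1,766,091 required, 1,766,091 in favor — approved.
C: 2/3 of 2746954 = 1831302.67, rounded up to 1831303; 1,831,303 required, 1,830,827 in favor — not approved.

Not approved — the C shares did not give the required vote.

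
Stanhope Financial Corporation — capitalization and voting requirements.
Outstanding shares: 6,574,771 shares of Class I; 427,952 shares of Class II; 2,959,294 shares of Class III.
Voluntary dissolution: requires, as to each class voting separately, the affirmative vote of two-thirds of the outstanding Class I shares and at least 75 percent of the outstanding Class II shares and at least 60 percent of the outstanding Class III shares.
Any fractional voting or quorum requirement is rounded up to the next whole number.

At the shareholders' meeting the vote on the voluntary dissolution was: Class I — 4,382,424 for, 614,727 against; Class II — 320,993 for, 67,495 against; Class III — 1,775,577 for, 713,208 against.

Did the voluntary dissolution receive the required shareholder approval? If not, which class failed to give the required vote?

Class I: 2/3 of 6574771 = 4383180.67, rounded up to 4383181; 4,383,181 required, 4,382,424 in favor — not approved.
Class II: 3/4 of 427952 = 320964; 320,964 required, 320,993 in favor — approved.
Class III: 3/5 of 2959294 = 1775576.40, rounded up to 1775577; 1,775,577 required, 1,775,577 in favor — approved.

Not approved — the Class I shares did not give the required vote.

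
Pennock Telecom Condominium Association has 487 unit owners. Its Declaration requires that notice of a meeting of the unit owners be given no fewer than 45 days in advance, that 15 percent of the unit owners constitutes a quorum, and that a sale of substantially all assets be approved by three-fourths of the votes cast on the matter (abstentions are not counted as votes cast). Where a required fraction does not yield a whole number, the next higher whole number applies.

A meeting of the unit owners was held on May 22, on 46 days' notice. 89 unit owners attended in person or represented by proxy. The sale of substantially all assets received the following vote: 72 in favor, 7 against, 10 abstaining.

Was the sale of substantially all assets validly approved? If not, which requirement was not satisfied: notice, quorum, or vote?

Notice: 46 days given; 45 required. Satisfied.
Quorum: 15% of 487 = 73.05, rounded up to 74; 89 present. Satisfied.
Vote: requires three-fourths of the votes cast (89 − 10 abstaining = 79); 3/4 of 79 = 59.25, rounded up to 60, so 60 needed; 72 in favor. Satisfied.

Valid — all requirements satisfied.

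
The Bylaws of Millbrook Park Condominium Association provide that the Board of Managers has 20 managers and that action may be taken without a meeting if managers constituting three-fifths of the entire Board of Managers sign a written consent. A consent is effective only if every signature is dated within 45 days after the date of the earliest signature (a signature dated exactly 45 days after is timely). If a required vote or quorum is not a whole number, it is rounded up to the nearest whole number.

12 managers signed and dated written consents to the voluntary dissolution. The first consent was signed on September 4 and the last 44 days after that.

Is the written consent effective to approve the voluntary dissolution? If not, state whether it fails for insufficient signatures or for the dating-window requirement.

Effective — both the signature and dating-window requirements are satisfied.

Signatures required: three-fifths of 20 — 3/5 of 20 = 12, so 12 needed; 12 signed. Sufficient.
Dating window: the latest signature is 44 days after the earliest; the limit is 45 days. Within the window.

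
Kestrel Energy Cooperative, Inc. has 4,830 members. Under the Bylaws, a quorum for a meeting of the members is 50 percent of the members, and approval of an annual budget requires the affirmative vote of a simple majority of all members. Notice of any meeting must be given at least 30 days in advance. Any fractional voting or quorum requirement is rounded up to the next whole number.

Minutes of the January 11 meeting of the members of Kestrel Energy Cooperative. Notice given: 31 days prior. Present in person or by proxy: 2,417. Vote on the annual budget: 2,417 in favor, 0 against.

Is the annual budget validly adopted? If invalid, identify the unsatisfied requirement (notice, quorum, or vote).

Valid — all requirements satisfied.

Notice: 31 days given; 30 required. Satisfied.
Quorum: 50% of 4,830 = 2,415; 2,417 present. Satisfied.
Vote: requires a majority of all members (4,830); a majority of 4830 is 2416, so 2,416 needed; 2,417 in favor. Satisfied.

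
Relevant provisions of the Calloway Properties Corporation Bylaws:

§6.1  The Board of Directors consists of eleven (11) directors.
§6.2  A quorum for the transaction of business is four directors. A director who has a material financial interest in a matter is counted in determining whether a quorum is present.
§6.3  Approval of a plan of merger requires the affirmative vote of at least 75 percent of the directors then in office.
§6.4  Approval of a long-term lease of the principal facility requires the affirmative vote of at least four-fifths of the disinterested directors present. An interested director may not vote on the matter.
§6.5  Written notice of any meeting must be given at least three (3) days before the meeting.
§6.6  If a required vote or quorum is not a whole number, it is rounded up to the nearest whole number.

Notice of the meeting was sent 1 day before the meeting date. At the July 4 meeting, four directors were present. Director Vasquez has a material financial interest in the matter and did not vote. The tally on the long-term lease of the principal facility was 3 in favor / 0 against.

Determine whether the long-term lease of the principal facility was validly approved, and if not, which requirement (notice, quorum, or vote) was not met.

Notice: 1 day given; 3 required (1 < 3). Not satisfied.
Quorum: 4 present (interested directors count toward quorum); quorum is 4. Satisfied.
Vote: the long-term lease of the principal facility requires four-fifths of the disinterested directors present (4 − 1 = 3). 4/5 of 3 = 2.40, rounded up to 3, so 3 affirmative votes are needed; 3 voted in favor. Satisfied.

Invalid — notice requirement not satisfied.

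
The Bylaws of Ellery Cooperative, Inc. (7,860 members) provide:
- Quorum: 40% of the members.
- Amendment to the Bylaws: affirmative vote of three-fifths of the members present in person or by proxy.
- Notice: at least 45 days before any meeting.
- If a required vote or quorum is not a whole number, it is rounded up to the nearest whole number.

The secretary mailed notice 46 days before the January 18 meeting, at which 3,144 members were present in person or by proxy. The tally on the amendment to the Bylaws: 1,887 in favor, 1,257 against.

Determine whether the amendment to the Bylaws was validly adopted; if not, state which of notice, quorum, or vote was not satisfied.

Valid — all requirements satisfied.

Notice: 46 days given; 45 required. Satisfied.
Quorum: 40% of 7,860 = 3,144; 3,144 present. Satisfied.
Vote: requires three-fifths of those present (3,144); 3/5 of 3144 = 1886.40, rounded up to 1887, so 1,887 needed; 1,887 in favor. Satisfied.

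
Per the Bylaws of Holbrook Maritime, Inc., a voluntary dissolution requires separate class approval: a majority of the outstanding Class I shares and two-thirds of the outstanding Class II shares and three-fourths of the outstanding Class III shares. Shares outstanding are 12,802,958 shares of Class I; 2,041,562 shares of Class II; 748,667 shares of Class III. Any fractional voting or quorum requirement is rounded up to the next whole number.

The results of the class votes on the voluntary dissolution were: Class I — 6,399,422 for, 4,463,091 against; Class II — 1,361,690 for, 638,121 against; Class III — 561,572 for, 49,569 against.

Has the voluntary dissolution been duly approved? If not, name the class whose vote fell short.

Class I: a majority of 12802958 is 6401480; 6,401,480 required, 6,399,422 in favor — not approved.
Class II: 2/3 of 2041562 = 1361041.33, rounded up to 1361042; 1,361,042 required, 1,361,690 in favor — approved.
Class III: 3/4 of 748667 = 561500.25, rounded up to 561501; 561,501 required, 561,572 in favor — approved.

Not approved — the Class I shares did not give the required vote.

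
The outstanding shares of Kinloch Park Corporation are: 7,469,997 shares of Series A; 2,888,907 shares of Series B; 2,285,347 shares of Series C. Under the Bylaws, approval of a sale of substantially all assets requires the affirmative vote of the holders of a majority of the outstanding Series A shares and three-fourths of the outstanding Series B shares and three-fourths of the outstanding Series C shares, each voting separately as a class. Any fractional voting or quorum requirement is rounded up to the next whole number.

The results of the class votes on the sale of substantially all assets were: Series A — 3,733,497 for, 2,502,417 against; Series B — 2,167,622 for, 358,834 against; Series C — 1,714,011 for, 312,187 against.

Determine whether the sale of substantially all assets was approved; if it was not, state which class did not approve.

Series A: a majority of 7469997 is 3734999; 3,734,999 required, 3,733,497 in favor — not approved.
Series B: 3/4 of 2888907 = 2166680.25, rounded up to 2166681; 2,166,681 required, 2,167,622 in favor — approved.
Series C: 3/4 of 2285347 = 1714010.25, rounded up to 1714011; 1,714,011 required, 1,714,011 in favor — approved.

Not approved — the Series A shares did not give the required vote.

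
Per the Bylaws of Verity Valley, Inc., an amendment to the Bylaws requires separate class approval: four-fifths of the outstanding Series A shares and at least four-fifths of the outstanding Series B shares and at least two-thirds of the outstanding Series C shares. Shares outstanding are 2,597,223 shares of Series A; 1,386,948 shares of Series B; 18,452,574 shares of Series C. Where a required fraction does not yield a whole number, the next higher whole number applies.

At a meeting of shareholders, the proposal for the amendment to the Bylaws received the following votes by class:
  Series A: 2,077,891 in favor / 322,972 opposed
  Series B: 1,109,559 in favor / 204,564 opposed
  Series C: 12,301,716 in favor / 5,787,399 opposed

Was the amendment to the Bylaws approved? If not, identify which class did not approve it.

Approved — every class gave the required vote.

Series A: 4/5 of 2597223 = 2077778.40, rounded up to 2077779; 2,077,779 required, 2,077,891 in favor — approved.
Series B: 4/5 of 1386948 = 1109558.40, rounded up to 1109559; 1,109,559 required, 1,109,559 in favor — approved.
Series C: 2/3 of 18452574 = 12301716; 12,301,716 required, 12,301,716 in favor — approved.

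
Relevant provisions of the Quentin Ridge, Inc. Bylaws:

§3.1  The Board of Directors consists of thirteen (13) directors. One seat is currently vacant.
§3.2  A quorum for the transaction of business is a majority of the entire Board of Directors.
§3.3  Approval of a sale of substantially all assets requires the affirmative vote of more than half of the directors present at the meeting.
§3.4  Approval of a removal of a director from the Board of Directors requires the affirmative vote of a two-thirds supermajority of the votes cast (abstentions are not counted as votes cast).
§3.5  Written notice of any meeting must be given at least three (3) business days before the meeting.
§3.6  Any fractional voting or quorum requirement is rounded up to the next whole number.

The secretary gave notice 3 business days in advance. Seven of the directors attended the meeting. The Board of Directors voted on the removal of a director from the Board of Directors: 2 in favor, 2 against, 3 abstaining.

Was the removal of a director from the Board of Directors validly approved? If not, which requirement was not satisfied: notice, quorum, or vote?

Notice: 3 business days given; 3 required (3 ≥ 3). Satisfied.
Quorum: 7 present; quorum is 7. Satisfied.
Vote: the removal of a director from the Board of Directors requires two-thirds of the votes cast (7 present − 3 abstaining = 4). 2/3 of 4 = 2.67, rounded up to 3, so 3 affirmative votes are needed; 2 voted in favor. Not satisfied.

Invalid — vote requirement not satisfied.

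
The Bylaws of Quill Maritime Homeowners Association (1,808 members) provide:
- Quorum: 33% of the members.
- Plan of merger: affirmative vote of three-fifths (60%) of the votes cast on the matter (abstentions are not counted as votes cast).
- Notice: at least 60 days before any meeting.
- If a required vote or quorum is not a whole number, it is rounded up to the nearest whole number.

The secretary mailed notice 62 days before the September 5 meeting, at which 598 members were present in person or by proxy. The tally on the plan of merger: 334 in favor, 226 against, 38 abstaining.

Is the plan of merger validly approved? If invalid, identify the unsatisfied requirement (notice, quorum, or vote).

Invalid — vote requirement not satisfied.

Notice: 62 days given; 60 required. Satisfied.
Quorum: 33% of 1,808 = 596.64, rounded up to 597; 598 present. Satisfied.
Vote: requires three-fifths of the votes cast (598 − 38 abstaining = 560); 3/5 of 560 = 336, so 336 needed; 334 in favor. Not satisfied.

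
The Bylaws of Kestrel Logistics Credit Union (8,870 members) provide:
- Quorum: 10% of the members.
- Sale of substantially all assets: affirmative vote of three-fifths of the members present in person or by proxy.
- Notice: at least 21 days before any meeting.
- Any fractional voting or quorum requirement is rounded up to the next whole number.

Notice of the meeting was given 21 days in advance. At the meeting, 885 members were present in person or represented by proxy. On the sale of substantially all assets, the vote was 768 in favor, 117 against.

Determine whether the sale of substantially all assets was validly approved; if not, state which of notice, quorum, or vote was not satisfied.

Invalid — quorum requirement not satisfied.

Notice: 21 days given; 21 required. Satisfied.
Quorum: 10% of 8,870 = 887; 885 present. Not satisfied.
Vote: requires three-fifths of those present (885); 3/5 of 885 = 531, so 531 needed; 768 in favor. Satisfied.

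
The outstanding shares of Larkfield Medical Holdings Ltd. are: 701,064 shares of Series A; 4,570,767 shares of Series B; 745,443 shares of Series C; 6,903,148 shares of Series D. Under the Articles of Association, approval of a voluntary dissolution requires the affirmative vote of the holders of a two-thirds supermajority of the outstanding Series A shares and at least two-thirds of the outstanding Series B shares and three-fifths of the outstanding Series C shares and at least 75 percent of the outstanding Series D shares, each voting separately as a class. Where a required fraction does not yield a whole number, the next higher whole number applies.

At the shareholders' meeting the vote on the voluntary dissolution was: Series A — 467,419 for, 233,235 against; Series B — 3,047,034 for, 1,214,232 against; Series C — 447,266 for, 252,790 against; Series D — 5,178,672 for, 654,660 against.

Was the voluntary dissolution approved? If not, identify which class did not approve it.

Not approved — the Series B shares did not give the required vote.

Series A: 2/3 of 701064 = 467376; 467,376 required, 467,419 in favor — approved.
Series B: 2/3 of 4570767 = 3047178; 3,047,178 required, 3,047,034 in favor — not approved.
Series C: 3/5 of 745443 = 447265.80, rounded up to 447266; 447,266 required, 447,266 in favor — approved.
Series D: 3/4 of 6903148 = 5177361; 5,177,361 required, 5,178,672 in favor — approved.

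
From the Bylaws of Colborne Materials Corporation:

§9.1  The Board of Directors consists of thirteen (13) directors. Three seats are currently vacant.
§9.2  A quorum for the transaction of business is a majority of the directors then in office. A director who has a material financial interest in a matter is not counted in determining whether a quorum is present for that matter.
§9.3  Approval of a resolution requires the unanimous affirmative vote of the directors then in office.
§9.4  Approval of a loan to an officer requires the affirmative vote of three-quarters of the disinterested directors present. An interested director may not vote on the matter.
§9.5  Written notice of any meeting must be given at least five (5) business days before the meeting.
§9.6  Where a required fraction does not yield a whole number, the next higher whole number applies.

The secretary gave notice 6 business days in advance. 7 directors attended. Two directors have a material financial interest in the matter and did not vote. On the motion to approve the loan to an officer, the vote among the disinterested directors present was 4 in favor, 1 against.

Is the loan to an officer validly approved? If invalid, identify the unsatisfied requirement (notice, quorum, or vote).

Invalid — quorum requirement not satisfied.

Notice: 6 business days given; 5 required (6 ≥ 5). Satisfied.
Quorum: 7 present, but the 2 interested directors do not count, leaving 5. Quorum is 6. Not satisfied.
Vote: the loan to an officer requires three-fourths of the disinterested directors present (7 − 2 = 5). 3/4 of 5 = 3.75, rounded up to 4, so 4 affirmative votes are needed; 4 voted in favor. Satisfied. (Moot — without a quorum no business can be validly transacted.)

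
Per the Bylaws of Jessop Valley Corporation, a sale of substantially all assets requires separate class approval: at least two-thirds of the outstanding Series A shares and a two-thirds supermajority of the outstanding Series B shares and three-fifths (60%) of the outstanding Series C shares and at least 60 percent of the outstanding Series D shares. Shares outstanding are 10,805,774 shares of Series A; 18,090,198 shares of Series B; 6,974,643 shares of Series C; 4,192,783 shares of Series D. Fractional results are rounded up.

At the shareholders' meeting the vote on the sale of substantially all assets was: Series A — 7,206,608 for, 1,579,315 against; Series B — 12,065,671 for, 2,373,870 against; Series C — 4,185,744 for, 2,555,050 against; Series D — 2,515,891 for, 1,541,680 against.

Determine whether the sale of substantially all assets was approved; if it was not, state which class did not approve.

Series A: 2/3 of 10805774 = 7203849.33, rounded up to 7203850; 7,203,850 required, 7,206,608 in favor — approved.
Series B: 2/3 of 18090198 = 12060132; 12,060,132 required, 12,065,671 in favor — approved.
Series C: 3/5 of 6974643 = 4184785.80, rounded up to 4184786; 4,184,786 required, 4,185,744 in favor — approved.
Series D: 3/5 of 4192783 = 2515669.80, rounded up to 2515670; 2,515,670 required, 2,515,891 in favor — approved.

Approved — every class gave the required vote.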